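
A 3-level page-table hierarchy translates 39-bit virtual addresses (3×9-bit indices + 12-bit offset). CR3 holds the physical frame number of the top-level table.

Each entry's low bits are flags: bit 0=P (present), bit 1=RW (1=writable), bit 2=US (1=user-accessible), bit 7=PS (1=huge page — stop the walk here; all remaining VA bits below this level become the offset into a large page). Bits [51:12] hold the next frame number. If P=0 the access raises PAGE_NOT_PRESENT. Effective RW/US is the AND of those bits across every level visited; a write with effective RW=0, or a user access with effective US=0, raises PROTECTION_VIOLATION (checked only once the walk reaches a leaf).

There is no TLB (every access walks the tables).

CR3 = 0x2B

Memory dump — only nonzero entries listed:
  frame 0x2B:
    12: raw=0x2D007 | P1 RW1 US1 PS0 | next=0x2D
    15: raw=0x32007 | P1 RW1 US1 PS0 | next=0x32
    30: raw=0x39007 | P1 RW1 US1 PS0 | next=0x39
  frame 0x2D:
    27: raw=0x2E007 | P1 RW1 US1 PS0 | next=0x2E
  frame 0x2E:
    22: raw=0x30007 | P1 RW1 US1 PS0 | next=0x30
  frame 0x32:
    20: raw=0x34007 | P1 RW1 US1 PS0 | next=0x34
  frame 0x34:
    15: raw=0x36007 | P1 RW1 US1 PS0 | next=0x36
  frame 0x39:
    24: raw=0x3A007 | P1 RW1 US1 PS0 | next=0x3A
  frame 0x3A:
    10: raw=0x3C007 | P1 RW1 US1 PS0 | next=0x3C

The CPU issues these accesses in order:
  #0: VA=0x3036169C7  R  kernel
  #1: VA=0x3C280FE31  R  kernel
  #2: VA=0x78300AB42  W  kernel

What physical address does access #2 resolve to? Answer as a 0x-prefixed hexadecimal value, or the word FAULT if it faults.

Walk each access:
#0 VA=0x3036169C7 (r,kernel):
  lvl0: tbl 0x2B, slot 12 ⇒ 0x2D007 (P1/RW1/US1/PS0)
  lvl1: tbl 0x2D, slot 27 ⇒ 0x2E007 (P1/RW1/US1/PS0)
  lvl2: tbl 0x2E, slot 22 ⇒ 0x30007 (P1/RW1/US1/PS0)
  ⇒ phys 0x309C7  [3 reads]
#1 VA=0x3C280FE31 (r,kernel):
  lvl0: tbl 0x2B, slot 15 ⇒ 0x32007 (P1/RW1/US1/PS0)
  lvl1: tbl 0x32, slot 20 ⇒ 0x34007 (P1/RW1/US1/PS0)
  lvl2: tbl 0x34, slot 15 ⇒ 0x36007 (P1/RW1/US1/PS0)
  ⇒ phys 0x36E31  [3 reads]
#2 VA=0x78300AB42 (w,kernel):
  lvl0: tbl 0x2B, slot 30 ⇒ 0x39007 (P1/RW1/US1/PS0)
  lvl1: tbl 0x39, slot 24 ⇒ 0x3A007 (P1/RW1/US1/PS0)
  lvl2: tbl 0x3A, slot 10 ⇒ 0x3C007 (P1/RW1/US1/PS0)
  ⇒ phys 0x3CB42  [3 reads]

Access #2 PA: 0x3CB42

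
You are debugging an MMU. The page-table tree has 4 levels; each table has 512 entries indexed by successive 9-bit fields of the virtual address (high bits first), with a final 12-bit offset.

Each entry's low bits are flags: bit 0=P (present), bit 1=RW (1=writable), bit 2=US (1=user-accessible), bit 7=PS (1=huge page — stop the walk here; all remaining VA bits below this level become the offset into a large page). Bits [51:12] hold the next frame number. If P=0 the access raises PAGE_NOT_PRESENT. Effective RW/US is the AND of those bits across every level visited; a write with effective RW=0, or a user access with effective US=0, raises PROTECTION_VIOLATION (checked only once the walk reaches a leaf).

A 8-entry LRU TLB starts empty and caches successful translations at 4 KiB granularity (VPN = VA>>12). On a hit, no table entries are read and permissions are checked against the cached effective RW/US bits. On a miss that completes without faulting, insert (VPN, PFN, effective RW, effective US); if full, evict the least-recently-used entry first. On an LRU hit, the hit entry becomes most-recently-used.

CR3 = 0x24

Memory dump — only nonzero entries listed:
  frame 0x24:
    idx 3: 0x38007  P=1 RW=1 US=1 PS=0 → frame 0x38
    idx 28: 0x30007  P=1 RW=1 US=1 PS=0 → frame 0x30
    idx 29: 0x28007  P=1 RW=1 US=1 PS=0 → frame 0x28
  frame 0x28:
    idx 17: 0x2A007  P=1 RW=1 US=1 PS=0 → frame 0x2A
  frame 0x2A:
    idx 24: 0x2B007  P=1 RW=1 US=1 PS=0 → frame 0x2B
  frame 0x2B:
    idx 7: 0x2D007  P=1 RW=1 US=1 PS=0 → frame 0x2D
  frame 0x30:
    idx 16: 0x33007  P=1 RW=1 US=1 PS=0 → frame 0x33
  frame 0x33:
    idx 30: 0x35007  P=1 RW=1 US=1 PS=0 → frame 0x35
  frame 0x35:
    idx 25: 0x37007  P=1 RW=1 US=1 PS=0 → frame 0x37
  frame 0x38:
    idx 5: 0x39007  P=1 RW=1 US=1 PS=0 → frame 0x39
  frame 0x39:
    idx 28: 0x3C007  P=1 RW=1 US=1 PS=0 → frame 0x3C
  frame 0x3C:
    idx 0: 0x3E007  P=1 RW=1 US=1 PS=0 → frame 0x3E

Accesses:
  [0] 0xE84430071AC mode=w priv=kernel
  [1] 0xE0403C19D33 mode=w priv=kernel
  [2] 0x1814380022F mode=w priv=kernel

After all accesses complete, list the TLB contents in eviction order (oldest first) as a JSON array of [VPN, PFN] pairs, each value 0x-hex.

Trace:
#0 VA=0xE84430071AC (w,kernel):
  lvl0: tbl 0x24, slot 29 ⇒ 0x28007 (P1/RW1/US1/PS0)
  lvl1: tbl 0x28, slot 17 ⇒ 0x2A007 (P1/RW1/US1/PS0)
  lvl2: tbl 0x2A, slot 24 ⇒ 0x2B007 (P1/RW1/US1/PS0)
  lvl3: tbl 0x2B, slot 7 ⇒ 0x2D007 (P1/RW1/US1/PS0)
  ✓ 0x2D1AC  — 4 lookups
#1 VA=0xE0403C19D33 (w,kernel):
  lvl0: tbl 0x24, slot 28 ⇒ 0x30007 (P1/RW1/US1/PS0)
  lvl1: tbl 0x30, slot 16 ⇒ 0x33007 (P1/RW1/US1/PS0)
  lvl2: tbl 0x33, slot 30 ⇒ 0x35007 (P1/RW1/US1/PS0)
  lvl3: tbl 0x35, slot 25 ⇒ 0x37007 (P1/RW1/US1/PS0)
  ✓ 0x37D33  — 4 lookups
#2 VA=0x1814380022F (w,kernel):
  lvl0: tbl 0x24, slot 3 ⇒ 0x38007 (P1/RW1/US1/PS0)
  lvl1: tbl 0x38, slot 5 ⇒ 0x39007 (P1/RW1/US1/PS0)
  lvl2: tbl 0x39, slot 28 ⇒ 0x3C007 (P1/RW1/US1/PS0)
  lvl3: tbl 0x3C, slot 0 ⇒ 0x3E007 (P1/RW1/US1/PS0)
  ✓ 0x3E22F  — 4 lookups

TLB: [["0xE8443007", "0x2D"], ["0xE0403C19", "0x37"], ["0x18143800", "0x3E"]]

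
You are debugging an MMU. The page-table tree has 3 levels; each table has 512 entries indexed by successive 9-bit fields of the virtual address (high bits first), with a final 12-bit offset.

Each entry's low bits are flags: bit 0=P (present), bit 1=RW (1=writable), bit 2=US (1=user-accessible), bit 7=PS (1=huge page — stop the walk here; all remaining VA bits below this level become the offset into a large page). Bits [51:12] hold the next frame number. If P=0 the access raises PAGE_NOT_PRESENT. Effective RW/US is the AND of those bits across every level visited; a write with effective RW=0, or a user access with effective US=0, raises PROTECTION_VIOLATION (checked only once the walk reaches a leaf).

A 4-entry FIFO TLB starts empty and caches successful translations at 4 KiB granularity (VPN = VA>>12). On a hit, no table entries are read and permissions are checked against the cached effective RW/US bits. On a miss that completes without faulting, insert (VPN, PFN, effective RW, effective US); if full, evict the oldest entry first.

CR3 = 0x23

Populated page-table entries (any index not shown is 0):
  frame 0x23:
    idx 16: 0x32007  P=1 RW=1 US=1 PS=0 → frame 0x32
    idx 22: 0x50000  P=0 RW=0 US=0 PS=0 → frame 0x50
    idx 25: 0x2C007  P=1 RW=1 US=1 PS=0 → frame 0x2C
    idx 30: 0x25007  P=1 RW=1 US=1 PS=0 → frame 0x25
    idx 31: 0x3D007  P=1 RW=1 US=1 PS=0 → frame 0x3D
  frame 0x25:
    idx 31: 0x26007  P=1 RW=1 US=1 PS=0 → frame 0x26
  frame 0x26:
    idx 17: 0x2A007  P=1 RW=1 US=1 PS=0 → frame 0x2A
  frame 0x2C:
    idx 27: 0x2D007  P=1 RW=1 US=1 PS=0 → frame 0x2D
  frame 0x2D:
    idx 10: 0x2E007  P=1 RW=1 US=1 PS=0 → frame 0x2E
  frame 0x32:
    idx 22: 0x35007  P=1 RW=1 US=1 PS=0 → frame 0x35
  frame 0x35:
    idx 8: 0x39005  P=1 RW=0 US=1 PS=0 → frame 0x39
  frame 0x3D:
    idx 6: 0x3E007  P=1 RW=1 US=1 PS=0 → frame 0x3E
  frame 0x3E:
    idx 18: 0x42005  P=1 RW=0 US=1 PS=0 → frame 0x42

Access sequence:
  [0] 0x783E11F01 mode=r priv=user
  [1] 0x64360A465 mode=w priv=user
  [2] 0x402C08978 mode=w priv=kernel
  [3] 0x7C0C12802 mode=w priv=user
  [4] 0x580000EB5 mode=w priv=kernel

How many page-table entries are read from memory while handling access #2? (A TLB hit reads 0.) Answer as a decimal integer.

Walk each access:
#0 VA=0x783E11F01 (r,user):
  lvl0: tbl 0x23, slot 30 ⇒ 0x25007 (P1/RW1/US1/PS0)
  lvl1: tbl 0x25, slot 31 ⇒ 0x26007 (P1/RW1/US1/PS0)
  lvl2: tbl 0x26, slot 17 ⇒ 0x2A007 (P1/RW1/US1/PS0)
  → PA=0x2AF01  (3 entries read)
#1 VA=0x64360A465 (w,user):
  lvl0: tbl 0x23, slot 25 ⇒ 0x2C007 (P1/RW1/US1/PS0)
  lvl1: tbl 0x2C, slot 27 ⇒ 0x2D007 (P1/RW1/US1/PS0)
  lvl2: tbl 0x2D, slot 10 ⇒ 0x2E007 (P1/RW1/US1/PS0)
  → PA=0x2E465  (3 entries read)
#2 VA=0x402C08978 (w,kernel):
  lvl0: tbl 0x23, slot 16 ⇒ 0x32007 (P1/RW1/US1/PS0)
  lvl1: tbl 0x32, slot 22 ⇒ 0x35007 (P1/RW1/US1/PS0)
  lvl2: tbl 0x35, slot 8 ⇒ 0x39005 (P1/RW0/US1/PS0)
  ⇒ fault: PROTECTION_VIOLATION  — 3 lookups
#3 VA=0x7C0C12802 (w,user):
  lvl0: tbl 0x23, slot 31 ⇒ 0x3D007 (P1/RW1/US1/PS0)
  lvl1: tbl 0x3D, slot 6 ⇒ 0x3E007 (P1/RW1/US1/PS0)
  lvl2: tbl 0x3E, slot 18 ⇒ 0x42005 (P1/RW0/US1/PS0)
  ⇒ fault: PROTECTION_VIOLATION  — 3 lookups
#4 VA=0x580000EB5 (w,kernel):
  lvl0: tbl 0x23, slot 22 ⇒ 0x50000 (P0/RW0/US0/PS0)
  ⇒ fault: PAGE_NOT_PRESENT  — 1 lookups

Entries read for #2: 3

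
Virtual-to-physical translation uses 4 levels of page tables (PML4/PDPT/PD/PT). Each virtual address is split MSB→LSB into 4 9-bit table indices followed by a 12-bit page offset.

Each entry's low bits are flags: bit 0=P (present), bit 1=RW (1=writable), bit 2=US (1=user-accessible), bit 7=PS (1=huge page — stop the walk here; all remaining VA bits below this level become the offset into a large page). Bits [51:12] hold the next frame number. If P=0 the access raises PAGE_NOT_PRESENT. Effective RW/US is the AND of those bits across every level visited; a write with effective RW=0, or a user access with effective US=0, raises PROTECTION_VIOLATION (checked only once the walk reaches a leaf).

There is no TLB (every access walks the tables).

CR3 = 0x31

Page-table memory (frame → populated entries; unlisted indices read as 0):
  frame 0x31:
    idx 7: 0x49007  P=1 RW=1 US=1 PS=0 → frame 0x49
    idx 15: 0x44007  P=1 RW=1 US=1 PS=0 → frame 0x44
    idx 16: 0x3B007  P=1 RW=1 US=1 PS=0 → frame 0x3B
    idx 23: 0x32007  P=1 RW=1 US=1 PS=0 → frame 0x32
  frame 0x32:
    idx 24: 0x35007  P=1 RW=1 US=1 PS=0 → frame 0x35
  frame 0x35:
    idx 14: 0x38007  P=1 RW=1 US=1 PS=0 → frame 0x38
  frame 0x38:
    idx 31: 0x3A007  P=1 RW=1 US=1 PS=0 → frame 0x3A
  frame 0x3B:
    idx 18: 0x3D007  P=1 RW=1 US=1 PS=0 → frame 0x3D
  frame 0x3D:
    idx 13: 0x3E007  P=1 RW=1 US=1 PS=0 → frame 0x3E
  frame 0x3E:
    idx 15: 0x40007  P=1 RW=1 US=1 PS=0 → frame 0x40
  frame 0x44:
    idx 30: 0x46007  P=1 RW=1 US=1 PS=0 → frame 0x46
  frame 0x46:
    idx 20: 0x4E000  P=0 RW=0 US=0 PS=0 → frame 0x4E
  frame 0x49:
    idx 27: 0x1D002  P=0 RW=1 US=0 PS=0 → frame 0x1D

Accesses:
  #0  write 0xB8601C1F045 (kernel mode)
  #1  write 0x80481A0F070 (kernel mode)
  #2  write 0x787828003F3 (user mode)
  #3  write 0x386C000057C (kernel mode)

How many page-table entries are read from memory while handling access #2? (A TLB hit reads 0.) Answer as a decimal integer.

Per-access translation:
#0 VA=0xB8601C1F045 (w,kernel):
  L0 @0x31[23] → 0x32007  P=1,RW=1,US=1,PS=0
  L1 @0x32[24] → 0x35007  P=1,RW=1,US=1,PS=0
  L2 @0x35[14] → 0x38007  P=1,RW=1,US=1,PS=0
  L3 @0x38[31] → 0x3A007  P=1,RW=1,US=1,PS=0
  ✓ 0x3A045  — 4 lookups
#1 VA=0x80481A0F070 (w,kernel):
  L0 @0x31[16] → 0x3B007  P=1,RW=1,US=1,PS=0
  L1 @0x3B[18] → 0x3D007  P=1,RW=1,US=1,PS=0
  L2 @0x3D[13] → 0x3E007  P=1,RW=1,US=1,PS=0
  L3 @0x3E[15] → 0x40007  P=1,RW=1,US=1,PS=0
  ✓ 0x40070  — 4 lookups
#2 VA=0x787828003F3 (w,user):
  L0 @0x31[15] → 0x44007  P=1,RW=1,US=1,PS=0
  L1 @0x44[30] → 0x46007  P=1,RW=1,US=1,PS=0
  L2 @0x46[20] → 0x4E000  P=0,RW=0,US=0,PS=0
  ⇒ fault: PAGE_NOT_PRESENT  — 3 lookups
#3 VA=0x386C000057C (w,kernel):
  L0 @0x31[7] → 0x49007  P=1,RW=1,US=1,PS=0
  L1 @0x49[27] → 0x1D002  P=0,RW=1,US=0,PS=0
  ⇒ fault: PAGE_NOT_PRESENT  — 2 lookups

Entries read for #2: 3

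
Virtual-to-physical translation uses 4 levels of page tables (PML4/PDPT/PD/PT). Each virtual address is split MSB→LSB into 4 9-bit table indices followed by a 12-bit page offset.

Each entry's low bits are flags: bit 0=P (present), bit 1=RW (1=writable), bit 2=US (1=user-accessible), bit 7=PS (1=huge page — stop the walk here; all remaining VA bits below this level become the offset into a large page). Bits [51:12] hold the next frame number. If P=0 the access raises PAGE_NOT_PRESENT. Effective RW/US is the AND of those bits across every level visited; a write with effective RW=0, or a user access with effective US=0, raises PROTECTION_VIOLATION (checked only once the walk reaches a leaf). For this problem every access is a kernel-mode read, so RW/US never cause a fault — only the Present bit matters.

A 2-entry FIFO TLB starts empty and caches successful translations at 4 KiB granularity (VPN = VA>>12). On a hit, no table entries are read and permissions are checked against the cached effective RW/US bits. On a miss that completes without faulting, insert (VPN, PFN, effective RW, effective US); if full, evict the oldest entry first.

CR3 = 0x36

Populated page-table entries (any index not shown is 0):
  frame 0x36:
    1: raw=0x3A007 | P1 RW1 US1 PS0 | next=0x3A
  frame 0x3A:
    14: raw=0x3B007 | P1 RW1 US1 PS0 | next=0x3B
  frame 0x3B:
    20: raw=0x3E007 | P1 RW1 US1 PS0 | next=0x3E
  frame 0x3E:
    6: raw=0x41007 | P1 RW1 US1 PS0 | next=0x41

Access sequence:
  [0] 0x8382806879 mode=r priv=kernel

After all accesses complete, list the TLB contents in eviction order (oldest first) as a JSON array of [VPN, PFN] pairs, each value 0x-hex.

Walk each access:
#0 VA=0x8382806879 (r,kernel):
  lvl0: tbl 0x36, slot 1 ⇒ 0x3A007 (P1/RW1/US1/PS0)
  lvl1: tbl 0x3A, slot 14 ⇒ 0x3B007 (P1/RW1/US1/PS0)
  lvl2: tbl 0x3B, slot 20 ⇒ 0x3E007 (P1/RW1/US1/PS0)
  lvl3: tbl 0x3E, slot 6 ⇒ 0x41007 (P1/RW1/US1/PS0)
  → PA=0x41879  (4 entries read)

TLB: [["0x8382806", "0x41"]]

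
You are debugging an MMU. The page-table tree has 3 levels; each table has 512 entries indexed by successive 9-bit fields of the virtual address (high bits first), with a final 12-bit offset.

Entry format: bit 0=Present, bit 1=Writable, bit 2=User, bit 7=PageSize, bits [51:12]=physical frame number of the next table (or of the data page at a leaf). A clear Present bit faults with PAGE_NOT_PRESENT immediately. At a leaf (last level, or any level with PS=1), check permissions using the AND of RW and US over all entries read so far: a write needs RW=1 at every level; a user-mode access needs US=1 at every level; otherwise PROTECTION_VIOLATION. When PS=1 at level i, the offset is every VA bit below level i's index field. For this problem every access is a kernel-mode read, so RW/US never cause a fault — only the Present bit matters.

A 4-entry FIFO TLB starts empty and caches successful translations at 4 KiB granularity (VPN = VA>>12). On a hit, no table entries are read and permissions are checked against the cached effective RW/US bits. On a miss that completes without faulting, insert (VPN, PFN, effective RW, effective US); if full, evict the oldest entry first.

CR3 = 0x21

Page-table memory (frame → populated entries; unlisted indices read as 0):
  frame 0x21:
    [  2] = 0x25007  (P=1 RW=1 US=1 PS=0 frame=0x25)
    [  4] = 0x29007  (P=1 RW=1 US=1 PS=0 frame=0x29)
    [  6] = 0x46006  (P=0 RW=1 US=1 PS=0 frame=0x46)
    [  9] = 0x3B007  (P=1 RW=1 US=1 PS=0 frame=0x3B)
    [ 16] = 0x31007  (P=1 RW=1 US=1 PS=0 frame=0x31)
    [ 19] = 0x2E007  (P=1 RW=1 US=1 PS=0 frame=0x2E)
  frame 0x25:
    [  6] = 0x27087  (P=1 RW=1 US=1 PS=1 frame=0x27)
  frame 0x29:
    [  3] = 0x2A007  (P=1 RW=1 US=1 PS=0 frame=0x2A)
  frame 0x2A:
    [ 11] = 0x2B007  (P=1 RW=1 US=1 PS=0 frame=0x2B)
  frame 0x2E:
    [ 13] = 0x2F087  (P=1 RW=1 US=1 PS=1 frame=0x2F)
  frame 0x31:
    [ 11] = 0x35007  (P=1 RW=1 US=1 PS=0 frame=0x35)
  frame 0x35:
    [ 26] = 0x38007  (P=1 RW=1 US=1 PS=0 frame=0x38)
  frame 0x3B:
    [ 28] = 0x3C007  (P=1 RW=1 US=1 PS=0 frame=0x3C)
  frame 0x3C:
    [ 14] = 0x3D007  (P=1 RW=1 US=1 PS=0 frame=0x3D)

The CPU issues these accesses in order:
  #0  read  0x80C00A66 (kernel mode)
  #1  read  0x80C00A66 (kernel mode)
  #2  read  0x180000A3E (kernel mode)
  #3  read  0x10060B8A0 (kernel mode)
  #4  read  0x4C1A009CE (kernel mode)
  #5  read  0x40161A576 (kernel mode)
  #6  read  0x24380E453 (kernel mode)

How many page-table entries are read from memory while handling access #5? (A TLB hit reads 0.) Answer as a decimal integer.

Per-access translation:
#0 VA=0x80C00A66 (r,kernel):
  L0 @0x21[2] → 0x25007  P=1,RW=1,US=1,PS=0
  L1 @0x25[6] → 0x27087  P=1,RW=1,US=1,PS=1
  → PA=0x27A66 (huge @L1)  (2 entries read)
#1 VA=0x80C00A66 (r,kernel):
  TLB hit vpn=0x80C00 → PA=0x27A66
#2 VA=0x180000A3E (r,kernel):
  L0 @0x21[6] → 0x46006  P=0,RW=1,US=1,PS=0
  ⇒ fault: PAGE_NOT_PRESENT  — 1 lookups
#3 VA=0x10060B8A0 (r,kernel):
  L0 @0x21[4] → 0x29007  P=1,RW=1,US=1,PS=0
  L1 @0x29[3] → 0x2A007  P=1,RW=1,US=1,PS=0
  L2 @0x2A[11] → 0x2B007  P=1,RW=1,US=1,PS=0
  → PA=0x2B8A0  (3 entries read)
#4 VA=0x4C1A009CE (r,kernel):
  L0 @0x21[19] → 0x2E007  P=1,RW=1,US=1,PS=0
  L1 @0x2E[13] → 0x2F087  P=1,RW=1,US=1,PS=1
  → PA=0x2F9CE (huge @L1)  (2 entries read)
#5 VA=0x40161A576 (r,kernel):
  L0 @0x21[16] → 0x31007  P=1,RW=1,US=1,PS=0
  L1 @0x31[11] → 0x35007  P=1,RW=1,US=1,PS=0
  L2 @0x35[26] → 0x38007  P=1,RW=1,US=1,PS=0
  → PA=0x38576  (3 entries read)
#6 VA=0x24380E453 (r,kernel):
  L0 @0x21[9] → 0x3B007  P=1,RW=1,US=1,PS=0
  L1 @0x3B[28] → 0x3C007  P=1,RW=1,US=1,PS=0
  L2 @0x3C[14] → 0x3D007  P=1,RW=1,US=1,PS=0
  → PA=0x3D453  (3 entries read)

Entries read for #5: 3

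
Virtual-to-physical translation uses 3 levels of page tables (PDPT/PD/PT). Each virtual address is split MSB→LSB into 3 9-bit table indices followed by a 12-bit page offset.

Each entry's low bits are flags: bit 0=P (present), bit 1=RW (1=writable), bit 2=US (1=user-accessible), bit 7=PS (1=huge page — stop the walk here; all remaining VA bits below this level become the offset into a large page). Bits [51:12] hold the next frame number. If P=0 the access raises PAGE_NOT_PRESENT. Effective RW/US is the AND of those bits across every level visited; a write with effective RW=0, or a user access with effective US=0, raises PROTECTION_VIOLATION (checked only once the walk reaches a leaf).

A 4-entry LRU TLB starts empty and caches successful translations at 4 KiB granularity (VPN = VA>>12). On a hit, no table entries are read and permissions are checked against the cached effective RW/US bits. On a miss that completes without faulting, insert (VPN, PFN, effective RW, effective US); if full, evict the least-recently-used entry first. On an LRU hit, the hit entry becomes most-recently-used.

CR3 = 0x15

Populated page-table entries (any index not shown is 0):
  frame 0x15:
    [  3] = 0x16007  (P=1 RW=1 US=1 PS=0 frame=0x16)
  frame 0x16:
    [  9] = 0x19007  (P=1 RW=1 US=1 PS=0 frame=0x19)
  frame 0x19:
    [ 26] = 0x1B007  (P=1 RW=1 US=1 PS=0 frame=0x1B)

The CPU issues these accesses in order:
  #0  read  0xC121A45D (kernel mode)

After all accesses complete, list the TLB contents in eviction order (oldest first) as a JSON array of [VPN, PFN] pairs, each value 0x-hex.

Trace:
#0 VA=0xC121A45D (r,kernel):
  [0] read 0x15 idx=3: raw=0x16007 flags P=1 W=1 U=1 S=0
  [1] read 0x16 idx=9: raw=0x19007 flags P=1 W=1 U=1 S=0
  [2] read 0x19 idx=26: raw=0x1B007 flags P=1 W=1 U=1 S=0
  ✓ 0x1B45D  — 3 lookups

TLB: [["0xC121A", "0x1B"]]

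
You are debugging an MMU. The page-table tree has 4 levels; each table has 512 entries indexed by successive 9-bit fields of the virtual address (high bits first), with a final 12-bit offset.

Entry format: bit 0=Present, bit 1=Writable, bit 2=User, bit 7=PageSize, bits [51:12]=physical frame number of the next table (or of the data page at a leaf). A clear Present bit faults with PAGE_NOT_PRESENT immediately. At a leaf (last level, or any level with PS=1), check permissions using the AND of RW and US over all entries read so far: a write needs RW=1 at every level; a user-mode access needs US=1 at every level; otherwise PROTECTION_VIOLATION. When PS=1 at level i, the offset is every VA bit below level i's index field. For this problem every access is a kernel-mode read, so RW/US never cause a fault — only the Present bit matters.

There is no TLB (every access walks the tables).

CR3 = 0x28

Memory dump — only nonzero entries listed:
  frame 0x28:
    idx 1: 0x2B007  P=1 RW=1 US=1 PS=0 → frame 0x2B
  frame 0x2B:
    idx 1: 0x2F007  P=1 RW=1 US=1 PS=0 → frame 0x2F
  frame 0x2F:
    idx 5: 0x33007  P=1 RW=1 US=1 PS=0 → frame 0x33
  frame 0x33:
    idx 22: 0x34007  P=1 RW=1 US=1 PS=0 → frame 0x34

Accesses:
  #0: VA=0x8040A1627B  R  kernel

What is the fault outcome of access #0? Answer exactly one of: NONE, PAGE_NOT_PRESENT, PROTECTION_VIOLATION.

Per-access translation:
#0 VA=0x8040A1627B (r,kernel):
  lvl0: tbl 0x28, slot 1 ⇒ 0x2B007 (P1/RW1/US1/PS0)
  lvl1: tbl 0x2B, slot 1 ⇒ 0x2F007 (P1/RW1/US1/PS0)
  lvl2: tbl 0x2F, slot 5 ⇒ 0x33007 (P1/RW1/US1/PS0)
  lvl3: tbl 0x33, slot 22 ⇒ 0x34007 (P1/RW1/US1/PS0)
  ✓ 0x3427B  — 4 lookups

Access #0 fault: NONE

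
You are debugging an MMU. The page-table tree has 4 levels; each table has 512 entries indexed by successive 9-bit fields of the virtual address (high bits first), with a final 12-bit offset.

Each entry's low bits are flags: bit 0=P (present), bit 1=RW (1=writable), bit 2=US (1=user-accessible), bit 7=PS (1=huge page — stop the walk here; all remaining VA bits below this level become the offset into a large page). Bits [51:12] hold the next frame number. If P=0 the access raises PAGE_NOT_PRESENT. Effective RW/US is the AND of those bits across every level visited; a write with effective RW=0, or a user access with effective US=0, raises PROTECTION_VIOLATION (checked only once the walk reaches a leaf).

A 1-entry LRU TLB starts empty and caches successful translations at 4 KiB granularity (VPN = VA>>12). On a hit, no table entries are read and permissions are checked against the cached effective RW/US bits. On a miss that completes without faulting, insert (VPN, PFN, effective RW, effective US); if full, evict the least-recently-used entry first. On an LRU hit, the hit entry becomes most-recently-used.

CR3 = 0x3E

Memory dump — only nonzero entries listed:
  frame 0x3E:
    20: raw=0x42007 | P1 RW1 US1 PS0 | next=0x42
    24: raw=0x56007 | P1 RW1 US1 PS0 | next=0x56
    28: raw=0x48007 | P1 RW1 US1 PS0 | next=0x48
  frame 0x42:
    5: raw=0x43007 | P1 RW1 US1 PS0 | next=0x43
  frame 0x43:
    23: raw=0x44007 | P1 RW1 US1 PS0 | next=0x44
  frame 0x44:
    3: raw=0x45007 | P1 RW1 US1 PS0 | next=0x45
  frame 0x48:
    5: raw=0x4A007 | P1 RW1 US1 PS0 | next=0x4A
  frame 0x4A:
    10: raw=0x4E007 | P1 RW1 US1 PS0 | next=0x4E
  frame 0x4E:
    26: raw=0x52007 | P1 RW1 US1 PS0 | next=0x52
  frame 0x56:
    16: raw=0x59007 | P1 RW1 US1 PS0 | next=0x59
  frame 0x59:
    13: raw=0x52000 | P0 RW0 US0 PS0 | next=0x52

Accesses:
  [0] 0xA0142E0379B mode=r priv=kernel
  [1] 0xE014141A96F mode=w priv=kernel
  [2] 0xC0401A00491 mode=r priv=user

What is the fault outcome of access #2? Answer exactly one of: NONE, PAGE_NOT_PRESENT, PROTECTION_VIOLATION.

Trace:
#0 VA=0xA0142E0379B (r,kernel):
  [0] read 0x3E idx=20: raw=0x42007 flags P=1 W=1 U=1 S=0
  [1] read 0x42 idx=5: raw=0x43007 flags P=1 W=1 U=1 S=0
  [2] read 0x43 idx=23: raw=0x44007 flags P=1 W=1 U=1 S=0
  [3] read 0x44 idx=3: raw=0x45007 flags P=1 W=1 U=1 S=0
  ✓ 0x4579B  — 4 lookups
#1 VA=0xE014141A96F (w,kernel):
  [0] read 0x3E idx=28: raw=0x48007 flags P=1 W=1 U=1 S=0
  [1] read 0x48 idx=5: raw=0x4A007 flags P=1 W=1 U=1 S=0
  [2] read 0x4A idx=10: raw=0x4E007 flags P=1 W=1 U=1 S=0
  [3] read 0x4E idx=26: raw=0x52007 flags P=1 W=1 U=1 S=0
  ✓ 0x5296F  — 4 lookups
#2 VA=0xC0401A00491 (r,user):
  [0] read 0x3E idx=24: raw=0x56007 flags P=1 W=1 U=1 S=0
  [1] read 0x56 idx=16: raw=0x59007 flags P=1 W=1 U=1 S=0
  [2] read 0x59 idx=13: raw=0x52000 flags P=0 W=0 U=0 S=0
  ⇒ fault: PAGE_NOT_PRESENT  — 3 lookups

Access #2 fault: PAGE_NOT_PRESENT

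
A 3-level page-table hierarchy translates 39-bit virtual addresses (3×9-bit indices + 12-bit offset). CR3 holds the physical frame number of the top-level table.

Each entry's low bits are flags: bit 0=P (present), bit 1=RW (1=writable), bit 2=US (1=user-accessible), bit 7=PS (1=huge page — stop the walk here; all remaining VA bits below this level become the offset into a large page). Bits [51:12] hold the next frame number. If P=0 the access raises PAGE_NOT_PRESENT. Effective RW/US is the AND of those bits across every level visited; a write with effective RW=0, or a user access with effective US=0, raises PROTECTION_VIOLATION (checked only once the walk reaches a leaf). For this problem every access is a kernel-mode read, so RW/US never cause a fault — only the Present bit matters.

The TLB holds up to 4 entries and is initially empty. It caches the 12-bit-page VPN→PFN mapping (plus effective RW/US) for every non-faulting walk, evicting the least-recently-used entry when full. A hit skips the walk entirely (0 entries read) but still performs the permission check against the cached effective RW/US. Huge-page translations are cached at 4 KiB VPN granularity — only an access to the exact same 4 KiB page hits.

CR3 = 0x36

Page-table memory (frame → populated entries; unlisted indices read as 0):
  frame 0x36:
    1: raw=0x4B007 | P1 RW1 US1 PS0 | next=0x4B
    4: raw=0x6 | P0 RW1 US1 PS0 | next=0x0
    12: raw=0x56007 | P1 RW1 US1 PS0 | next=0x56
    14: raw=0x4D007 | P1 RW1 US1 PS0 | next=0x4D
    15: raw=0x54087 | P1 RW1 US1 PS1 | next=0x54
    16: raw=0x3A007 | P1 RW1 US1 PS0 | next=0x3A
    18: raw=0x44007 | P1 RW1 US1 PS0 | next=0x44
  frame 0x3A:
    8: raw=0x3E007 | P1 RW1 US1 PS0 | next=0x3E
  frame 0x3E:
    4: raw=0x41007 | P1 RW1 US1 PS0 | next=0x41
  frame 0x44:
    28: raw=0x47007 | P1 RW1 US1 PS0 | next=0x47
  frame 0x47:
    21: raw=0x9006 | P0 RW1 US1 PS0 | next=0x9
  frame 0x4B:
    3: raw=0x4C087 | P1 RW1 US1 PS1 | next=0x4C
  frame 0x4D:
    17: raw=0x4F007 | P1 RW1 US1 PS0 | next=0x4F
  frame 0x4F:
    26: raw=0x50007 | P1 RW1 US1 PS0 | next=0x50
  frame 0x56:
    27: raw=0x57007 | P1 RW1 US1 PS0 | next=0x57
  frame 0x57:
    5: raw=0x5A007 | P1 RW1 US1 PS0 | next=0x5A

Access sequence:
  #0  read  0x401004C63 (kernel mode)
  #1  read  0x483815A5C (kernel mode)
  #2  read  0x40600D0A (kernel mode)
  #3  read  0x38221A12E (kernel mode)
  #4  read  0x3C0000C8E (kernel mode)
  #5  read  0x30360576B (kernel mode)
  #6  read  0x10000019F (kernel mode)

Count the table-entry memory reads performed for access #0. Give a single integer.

Walk each access:
#0 VA=0x401004C63 (r,kernel):
  L0 @0x36[16] → 0x3A007  P=1,RW=1,US=1,PS=0
  L1 @0x3A[8] → 0x3E007  P=1,RW=1,US=1,PS=0
  L2 @0x3E[4] → 0x41007  P=1,RW=1,US=1,PS=0
  ✓ 0x41C63  — 3 lookups
#1 VA=0x483815A5C (r,kernel):
  L0 @0x36[18] → 0x44007  P=1,RW=1,US=1,PS=0
  L1 @0x44[28] → 0x47007  P=1,RW=1,US=1,PS=0
  L2 @0x47[21] → 0x9006  P=0,RW=1,US=1,PS=0
  ⇒ fault: PAGE_NOT_PRESENT  — 3 lookups
#2 VA=0x40600D0A (r,kernel):
  L0 @0x36[1] → 0x4B007  P=1,RW=1,US=1,PS=0
  L1 @0x4B[3] → 0x4C087  P=1,RW=1,US=1,PS=1
  ✓ 0x4CD0A (huge @L1)  — 2 lookups
#3 VA=0x38221A12E (r,kernel):
  L0 @0x36[14] → 0x4D007  P=1,RW=1,US=1,PS=0
  L1 @0x4D[17] → 0x4F007  P=1,RW=1,US=1,PS=0
  L2 @0x4F[26] → 0x50007  P=1,RW=1,US=1,PS=0
  ✓ 0x5012E  — 3 lookups
#4 VA=0x3C0000C8E (r,kernel):
  L0 @0x36[15] → 0x54087  P=1,RW=1,US=1,PS=1
  ✓ 0x54C8E (huge @L0)  — 1 lookups
#5 VA=0x30360576B (r,kernel):
  L0 @0x36[12] → 0x56007  P=1,RW=1,US=1,PS=0
  L1 @0x56[27] → 0x57007  P=1,RW=1,US=1,PS=0
  L2 @0x57[5] → 0x5A007  P=1,RW=1,US=1,PS=0
  ✓ 0x5A76B  — 3 lookups
#6 VA=0x10000019F (r,kernel):
  L0 @0x36[4] → 0x6  P=0,RW=1,US=1,PS=0
  ⇒ fault: PAGE_NOT_PRESENT  — 1 lookups

Entries read for #0: 3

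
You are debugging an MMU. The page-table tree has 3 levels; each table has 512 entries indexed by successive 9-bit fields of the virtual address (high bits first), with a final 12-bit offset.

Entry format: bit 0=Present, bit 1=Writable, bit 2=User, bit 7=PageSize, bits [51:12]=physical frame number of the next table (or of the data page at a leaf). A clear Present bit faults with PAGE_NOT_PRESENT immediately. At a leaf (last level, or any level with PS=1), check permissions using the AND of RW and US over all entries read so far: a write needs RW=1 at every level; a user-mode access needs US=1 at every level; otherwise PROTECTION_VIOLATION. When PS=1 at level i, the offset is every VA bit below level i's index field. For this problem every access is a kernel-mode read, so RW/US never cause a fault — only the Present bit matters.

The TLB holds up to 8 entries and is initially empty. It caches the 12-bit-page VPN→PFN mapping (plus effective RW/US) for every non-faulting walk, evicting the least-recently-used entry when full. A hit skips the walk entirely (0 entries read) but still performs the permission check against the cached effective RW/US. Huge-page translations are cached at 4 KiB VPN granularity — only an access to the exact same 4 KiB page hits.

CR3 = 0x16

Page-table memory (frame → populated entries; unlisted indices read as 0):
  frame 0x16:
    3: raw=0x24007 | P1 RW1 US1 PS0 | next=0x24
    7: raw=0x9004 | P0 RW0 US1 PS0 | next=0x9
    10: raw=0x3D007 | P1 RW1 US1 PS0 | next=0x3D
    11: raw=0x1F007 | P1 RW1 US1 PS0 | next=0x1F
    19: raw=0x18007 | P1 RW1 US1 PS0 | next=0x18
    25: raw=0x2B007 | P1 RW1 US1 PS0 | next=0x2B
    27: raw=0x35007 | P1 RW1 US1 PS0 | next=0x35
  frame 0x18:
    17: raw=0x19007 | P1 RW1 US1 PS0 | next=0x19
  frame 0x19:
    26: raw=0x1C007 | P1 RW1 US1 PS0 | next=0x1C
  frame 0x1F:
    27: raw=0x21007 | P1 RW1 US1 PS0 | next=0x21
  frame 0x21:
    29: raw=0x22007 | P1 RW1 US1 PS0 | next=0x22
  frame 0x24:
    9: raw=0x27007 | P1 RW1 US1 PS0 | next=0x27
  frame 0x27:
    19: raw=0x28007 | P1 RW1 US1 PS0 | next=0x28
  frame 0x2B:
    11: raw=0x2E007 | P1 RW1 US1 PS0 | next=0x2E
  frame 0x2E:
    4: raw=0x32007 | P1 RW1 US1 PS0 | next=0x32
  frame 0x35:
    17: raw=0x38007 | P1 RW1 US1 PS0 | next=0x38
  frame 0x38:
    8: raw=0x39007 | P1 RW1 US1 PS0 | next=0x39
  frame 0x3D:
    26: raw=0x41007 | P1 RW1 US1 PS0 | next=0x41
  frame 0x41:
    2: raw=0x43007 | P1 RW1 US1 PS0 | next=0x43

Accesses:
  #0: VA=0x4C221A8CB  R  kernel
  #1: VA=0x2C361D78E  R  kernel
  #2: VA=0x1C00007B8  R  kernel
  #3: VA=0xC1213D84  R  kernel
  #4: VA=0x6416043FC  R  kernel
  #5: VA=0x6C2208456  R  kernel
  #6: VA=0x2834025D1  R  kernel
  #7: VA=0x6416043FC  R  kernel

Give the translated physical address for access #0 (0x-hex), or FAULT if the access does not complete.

Per-access translation:
#0 VA=0x4C221A8CB (r,kernel):
  [0] read 0x16 idx=19: raw=0x18007 flags P=1 W=1 U=1 S=0
  [1] read 0x18 idx=17: raw=0x19007 flags P=1 W=1 U=1 S=0
  [2] read 0x19 idx=26: raw=0x1C007 flags P=1 W=1 U=1 S=0
  ✓ 0x1C8CB  — 3 lookups
#1 VA=0x2C361D78E (r,kernel):
  [0] read 0x16 idx=11: raw=0x1F007 flags P=1 W=1 U=1 S=0
  [1] read 0x1F idx=27: raw=0x21007 flags P=1 W=1 U=1 S=0
  [2] read 0x21 idx=29: raw=0x22007 flags P=1 W=1 U=1 S=0
  ✓ 0x2278E  — 3 lookups
#2 VA=0x1C00007B8 (r,kernel):
  [0] read 0x16 idx=7: raw=0x9004 flags P=0 W=0 U=1 S=0
  → PAGE_NOT_PRESENT  (1 entries read)
#3 VA=0xC1213D84 (r,kernel):
  [0] read 0x16 idx=3: raw=0x24007 flags P=1 W=1 U=1 S=0
  [1] read 0x24 idx=9: raw=0x27007 flags P=1 W=1 U=1 S=0
  [2] read 0x27 idx=19: raw=0x28007 flags P=1 W=1 U=1 S=0
  ✓ 0x28D84  — 3 lookups
#4 VA=0x6416043FC (r,kernel):
  [0] read 0x16 idx=25: raw=0x2B007 flags P=1 W=1 U=1 S=0
  [1] read 0x2B idx=11: raw=0x2E007 flags P=1 W=1 U=1 S=0
  [2] read 0x2E idx=4: raw=0x32007 flags P=1 W=1 U=1 S=0
  ✓ 0x323FC  — 3 lookups
#5 VA=0x6C2208456 (r,kernel):
  [0] read 0x16 idx=27: raw=0x35007 flags P=1 W=1 U=1 S=0
  [1] read 0x35 idx=17: raw=0x38007 flags P=1 W=1 U=1 S=0
  [2] read 0x38 idx=8: raw=0x39007 flags P=1 W=1 U=1 S=0
  ✓ 0x39456  — 3 lookups
#6 VA=0x2834025D1 (r,kernel):
  [0] read 0x16 idx=10: raw=0x3D007 flags P=1 W=1 U=1 S=0
  [1] read 0x3D idx=26: raw=0x41007 flags P=1 W=1 U=1 S=0
  [2] read 0x41 idx=2: raw=0x43007 flags P=1 W=1 U=1 S=0
  ✓ 0x435D1  — 3 lookups
#7 VA=0x6416043FC (r,kernel):
  TLB hit vpn=0x641604 → PA=0x323FC

Access #0 PA: 0x1C8CB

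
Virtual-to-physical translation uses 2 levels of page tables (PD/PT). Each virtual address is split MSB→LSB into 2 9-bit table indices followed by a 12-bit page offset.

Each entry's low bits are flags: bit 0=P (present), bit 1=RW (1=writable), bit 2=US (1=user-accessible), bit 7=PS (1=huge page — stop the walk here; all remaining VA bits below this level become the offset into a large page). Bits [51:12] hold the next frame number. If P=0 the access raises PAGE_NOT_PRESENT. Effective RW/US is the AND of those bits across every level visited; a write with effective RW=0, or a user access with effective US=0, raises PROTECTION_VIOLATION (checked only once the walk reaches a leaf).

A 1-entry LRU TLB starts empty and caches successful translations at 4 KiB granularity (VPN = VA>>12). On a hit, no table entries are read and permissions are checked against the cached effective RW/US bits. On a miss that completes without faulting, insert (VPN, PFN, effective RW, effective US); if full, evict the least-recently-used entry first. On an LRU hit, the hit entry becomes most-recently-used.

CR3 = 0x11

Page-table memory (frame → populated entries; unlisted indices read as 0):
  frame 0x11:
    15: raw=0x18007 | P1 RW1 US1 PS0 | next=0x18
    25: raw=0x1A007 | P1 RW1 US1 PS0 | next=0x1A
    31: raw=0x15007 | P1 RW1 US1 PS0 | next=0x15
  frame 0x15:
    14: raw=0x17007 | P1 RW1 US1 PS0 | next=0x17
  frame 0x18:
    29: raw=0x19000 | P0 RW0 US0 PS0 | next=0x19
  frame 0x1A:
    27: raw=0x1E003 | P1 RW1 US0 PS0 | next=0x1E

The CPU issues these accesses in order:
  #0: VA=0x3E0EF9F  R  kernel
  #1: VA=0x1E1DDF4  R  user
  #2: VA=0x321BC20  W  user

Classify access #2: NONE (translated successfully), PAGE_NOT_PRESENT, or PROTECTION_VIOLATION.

Trace:
#0 VA=0x3E0EF9F (r,kernel):
  [0] read 0x11 idx=31: raw=0x15007 flags P=1 W=1 U=1 S=0
  [1] read 0x15 idx=14: raw=0x17007 flags P=1 W=1 U=1 S=0
  → PA=0x17F9F  (2 entries read)
#1 VA=0x1E1DDF4 (r,user):
  [0] read 0x11 idx=15: raw=0x18007 flags P=1 W=1 U=1 S=0
  [1] read 0x18 idx=29: raw=0x19000 flags P=0 W=0 U=0 S=0
  → PAGE_NOT_PRESENT  (2 entries read)
#2 VA=0x321BC20 (w,user):
  [0] read 0x11 idx=25: raw=0x1A007 flags P=1 W=1 U=1 S=0
  [1] read 0x1A idx=27: raw=0x1E003 flags P=1 W=1 U=0 S=0
  → PROTECTION_VIOLATION  (2 entries read)

Access #2 fault: PROTECTION_VIOLATION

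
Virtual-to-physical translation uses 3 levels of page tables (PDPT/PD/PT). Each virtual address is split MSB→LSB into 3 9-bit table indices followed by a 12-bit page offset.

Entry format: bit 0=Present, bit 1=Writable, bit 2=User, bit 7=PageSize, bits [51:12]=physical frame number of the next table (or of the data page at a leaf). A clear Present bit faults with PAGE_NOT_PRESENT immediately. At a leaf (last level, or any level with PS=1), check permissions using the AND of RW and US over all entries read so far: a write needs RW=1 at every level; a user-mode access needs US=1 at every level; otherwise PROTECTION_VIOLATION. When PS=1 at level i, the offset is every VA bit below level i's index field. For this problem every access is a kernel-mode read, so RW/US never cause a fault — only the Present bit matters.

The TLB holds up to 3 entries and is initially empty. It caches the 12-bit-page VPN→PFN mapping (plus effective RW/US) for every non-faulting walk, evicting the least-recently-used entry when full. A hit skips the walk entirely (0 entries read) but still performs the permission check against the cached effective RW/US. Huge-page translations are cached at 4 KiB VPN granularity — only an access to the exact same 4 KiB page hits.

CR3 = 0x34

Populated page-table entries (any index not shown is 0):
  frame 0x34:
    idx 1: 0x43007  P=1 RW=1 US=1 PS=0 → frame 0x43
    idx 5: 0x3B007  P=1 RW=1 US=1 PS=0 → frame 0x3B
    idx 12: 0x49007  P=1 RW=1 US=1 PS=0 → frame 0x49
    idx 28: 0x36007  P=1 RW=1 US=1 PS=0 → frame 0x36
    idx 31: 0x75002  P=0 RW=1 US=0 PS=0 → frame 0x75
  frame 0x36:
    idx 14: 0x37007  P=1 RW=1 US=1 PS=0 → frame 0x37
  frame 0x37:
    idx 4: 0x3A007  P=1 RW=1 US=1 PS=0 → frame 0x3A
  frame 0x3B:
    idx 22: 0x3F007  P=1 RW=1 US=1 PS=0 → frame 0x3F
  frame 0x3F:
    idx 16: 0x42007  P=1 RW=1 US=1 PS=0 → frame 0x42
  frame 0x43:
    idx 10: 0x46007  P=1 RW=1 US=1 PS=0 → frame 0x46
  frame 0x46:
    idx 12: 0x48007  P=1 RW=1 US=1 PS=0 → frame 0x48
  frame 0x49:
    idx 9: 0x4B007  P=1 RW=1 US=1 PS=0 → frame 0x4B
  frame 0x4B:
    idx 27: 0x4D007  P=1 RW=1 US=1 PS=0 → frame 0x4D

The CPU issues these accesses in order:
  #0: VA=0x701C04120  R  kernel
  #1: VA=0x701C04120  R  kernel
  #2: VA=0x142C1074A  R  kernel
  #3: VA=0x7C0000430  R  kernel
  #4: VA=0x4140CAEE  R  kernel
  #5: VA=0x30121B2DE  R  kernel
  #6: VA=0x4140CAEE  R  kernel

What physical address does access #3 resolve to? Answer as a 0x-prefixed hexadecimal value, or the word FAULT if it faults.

Trace:
#0 VA=0x701C04120 (r,kernel):
  L0 @0x34[28] → 0x36007  P=1,RW=1,US=1,PS=0
  L1 @0x36[14] → 0x37007  P=1,RW=1,US=1,PS=0
  L2 @0x37[4] → 0x3A007  P=1,RW=1,US=1,PS=0
  → PA=0x3A120  (3 entries read)
#1 VA=0x701C04120 (r,kernel):
  TLB hit vpn=0x701C04 → PA=0x3A120
#2 VA=0x142C1074A (r,kernel):
  L0 @0x34[5] → 0x3B007  P=1,RW=1,US=1,PS=0
  L1 @0x3B[22] → 0x3F007  P=1,RW=1,US=1,PS=0
  L2 @0x3F[16] → 0x42007  P=1,RW=1,US=1,PS=0
  → PA=0x4274A  (3 entries read)
#3 VA=0x7C0000430 (r,kernel):
  L0 @0x34[31] → 0x75002  P=0,RW=1,US=0,PS=0
  ✗ PAGE_NOT_PRESENT  [1 reads]
#4 VA=0x4140CAEE (r,kernel):
  L0 @0x34[1] → 0x43007  P=1,RW=1,US=1,PS=0
  L1 @0x43[10] → 0x46007  P=1,RW=1,US=1,PS=0
  L2 @0x46[12] → 0x48007  P=1,RW=1,US=1,PS=0
  → PA=0x48AEE  (3 entries read)
#5 VA=0x30121B2DE (r,kernel):
  L0 @0x34[12] → 0x49007  P=1,RW=1,US=1,PS=0
  L1 @0x49[9] → 0x4B007  P=1,RW=1,US=1,PS=0
  L2 @0x4B[27] → 0x4D007  P=1,RW=1,US=1,PS=0
  → PA=0x4D2DE  (3 entries read)
#6 VA=0x4140CAEE (r,kernel):
  TLB hit vpn=0x4140C → PA=0x48AEE

Access #3 PA: FAULT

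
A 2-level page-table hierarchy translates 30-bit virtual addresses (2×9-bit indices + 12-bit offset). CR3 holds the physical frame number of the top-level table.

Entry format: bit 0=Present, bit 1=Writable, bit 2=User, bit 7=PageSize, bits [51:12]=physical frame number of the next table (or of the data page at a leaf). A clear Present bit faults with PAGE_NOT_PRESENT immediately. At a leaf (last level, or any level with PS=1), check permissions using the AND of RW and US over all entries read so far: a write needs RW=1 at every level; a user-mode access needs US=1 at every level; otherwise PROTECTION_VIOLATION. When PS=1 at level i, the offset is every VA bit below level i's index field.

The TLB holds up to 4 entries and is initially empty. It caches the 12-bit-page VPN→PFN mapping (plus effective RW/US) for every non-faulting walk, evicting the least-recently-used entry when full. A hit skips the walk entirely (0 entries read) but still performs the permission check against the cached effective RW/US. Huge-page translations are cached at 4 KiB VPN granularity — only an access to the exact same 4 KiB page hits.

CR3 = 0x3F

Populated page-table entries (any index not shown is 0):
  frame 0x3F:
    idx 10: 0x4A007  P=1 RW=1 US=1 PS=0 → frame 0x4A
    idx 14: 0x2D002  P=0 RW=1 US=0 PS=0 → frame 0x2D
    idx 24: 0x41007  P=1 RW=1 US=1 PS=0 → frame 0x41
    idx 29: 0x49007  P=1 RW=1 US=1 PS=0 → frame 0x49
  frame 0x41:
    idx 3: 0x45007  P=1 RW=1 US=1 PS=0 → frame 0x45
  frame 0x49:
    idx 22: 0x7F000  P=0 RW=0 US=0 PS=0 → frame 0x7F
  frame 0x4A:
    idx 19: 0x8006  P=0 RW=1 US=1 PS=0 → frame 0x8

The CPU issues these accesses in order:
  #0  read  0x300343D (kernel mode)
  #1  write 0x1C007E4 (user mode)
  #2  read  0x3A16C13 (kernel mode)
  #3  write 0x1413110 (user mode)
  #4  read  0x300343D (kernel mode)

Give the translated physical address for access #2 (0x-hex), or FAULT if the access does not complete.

Trace:
#0 VA=0x300343D (r,kernel):
  L0 @0x3F[24] → 0x41007  P=1,RW=1,US=1,PS=0
  L1 @0x41[3] → 0x45007  P=1,RW=1,US=1,PS=0
  ⇒ phys 0x4543D  [2 reads]
#1 VA=0x1C007E4 (w,user):
  L0 @0x3F[14] → 0x2D002  P=0,RW=1,US=0,PS=0
  ✗ PAGE_NOT_PRESENT  [1 reads]
#2 VA=0x3A16C13 (r,kernel):
  L0 @0x3F[29] → 0x49007  P=1,RW=1,US=1,PS=0
  L1 @0x49[22] → 0x7F000  P=0,RW=0,US=0,PS=0
  ✗ PAGE_NOT_PRESENT  [2 reads]
#3 VA=0x1413110 (w,user):
  L0 @0x3F[10] → 0x4A007  P=1,RW=1,US=1,PS=0
  L1 @0x4A[19] → 0x8006  P=0,RW=1,US=1,PS=0
  ✗ PAGE_NOT_PRESENT  [2 reads]
#4 VA=0x300343D (r,kernel):
  TLB hit vpn=0x3003 → PA=0x4543D

Access #2 PA: FAULT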